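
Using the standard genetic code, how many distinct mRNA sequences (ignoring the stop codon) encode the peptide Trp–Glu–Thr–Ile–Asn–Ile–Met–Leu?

Trp: 1 codon.
Glu: 2 codons.
Thr: 4 codons.
Ile: 3 codons.
Asn: 2 codons.
Ile: 3 codons.
Met: 1 codon.
Leu: 6 codons.
1 × 2 × 4 × 3 × 2 × 3 × 1 × 6 = 864.

864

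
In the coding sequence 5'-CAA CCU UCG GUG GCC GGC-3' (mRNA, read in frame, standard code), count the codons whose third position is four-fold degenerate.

5

Codon 1 CAA (Gln): third position 2-fold.
Codon 2 CCU (Pro): third position 4-fold.
Codon 3 UCG (Ser): third position 4-fold.
Codon 4 GUG (Val): third position 4-fold.
Codon 5 GCC (Ala): third position 4-fold.
Codon 6 GGC (Gly): third position 4-fold.
Four-fold degenerate third positions: 5.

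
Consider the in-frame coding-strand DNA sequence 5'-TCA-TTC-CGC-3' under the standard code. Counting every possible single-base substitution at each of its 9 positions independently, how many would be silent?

Codon 1 (TCA, Ser): 3 synonymous substitutions.
Codon 2 (TTC, Phe): 1 synonymous substitution.
Codon 3 (CGC, Arg): 3 synonymous substitutions.
Total: 3 + 1 + 3 = 7.

7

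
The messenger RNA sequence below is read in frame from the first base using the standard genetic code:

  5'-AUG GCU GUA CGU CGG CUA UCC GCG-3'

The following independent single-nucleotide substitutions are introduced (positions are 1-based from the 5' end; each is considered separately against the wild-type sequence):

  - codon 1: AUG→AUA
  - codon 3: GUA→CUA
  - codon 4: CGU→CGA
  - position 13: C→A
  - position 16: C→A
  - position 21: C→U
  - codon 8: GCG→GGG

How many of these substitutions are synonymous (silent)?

3

Codon 1: AUG (Met) → AUA (Ile) — missense.
Codon 3: GUA (Val) → CUA (Leu) — missense.
Codon 4: CGU (Arg) → CGA (Arg) — synonymous.
Codon 5: CGG (Arg) → AGG (Arg) — synonymous.
Codon 6: CUA (Leu) → AUA (Ile) — missense.
Codon 7: UCC (Ser) → UCU (Ser) — synonymous.
Codon 8: GCG (Ala) → GGG (Gly) — missense.
Synonymous: 3 of 7.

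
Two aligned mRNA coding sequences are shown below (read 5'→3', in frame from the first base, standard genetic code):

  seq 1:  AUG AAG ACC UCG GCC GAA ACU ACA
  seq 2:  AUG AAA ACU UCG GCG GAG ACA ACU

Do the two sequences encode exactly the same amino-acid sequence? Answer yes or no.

Codon 1: AUG Met / AUG Met — identical.
Codon 2: AAG Lys / AAA Lys — synonymous.
Codon 3: ACC Thr / ACU Thr — synonymous.
Codon 4: UCG Ser / UCG Ser — identical.
Codon 5: GCC Ala / GCG Ala — synonymous.
Codon 6: GAA Glu / GAG Glu — synonymous.
Codon 7: ACU Thr / ACA Thr — synonymous.
Codon 8: ACA Thr / ACU Thr — synonymous.
Nonsynonymous differences: 0 → same protein.

yes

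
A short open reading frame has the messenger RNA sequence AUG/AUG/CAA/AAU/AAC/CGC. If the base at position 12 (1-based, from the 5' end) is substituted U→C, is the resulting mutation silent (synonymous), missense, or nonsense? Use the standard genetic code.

silent

Position 12 falls in codon 4: AAU → Asn.
After the substitution the codon is AAC → Asn.
Both encode Asn, so the change is synonymous.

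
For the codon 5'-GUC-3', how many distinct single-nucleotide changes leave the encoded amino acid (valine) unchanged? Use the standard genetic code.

Position 1: none → 0 synonymous.
Position 2: none → 0 synonymous.
Position 3: GUU, GUA, GUG → 3 synonymous.
Total: 0 + 0 + 3 = 3.

3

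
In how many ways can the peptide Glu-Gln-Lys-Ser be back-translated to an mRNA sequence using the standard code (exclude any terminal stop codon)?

Glu: 2 codons.
Gln: 2 codons.
Lys: 2 codons.
Ser: 6 codons.
2 × 2 × 2 × 6 = 48.

48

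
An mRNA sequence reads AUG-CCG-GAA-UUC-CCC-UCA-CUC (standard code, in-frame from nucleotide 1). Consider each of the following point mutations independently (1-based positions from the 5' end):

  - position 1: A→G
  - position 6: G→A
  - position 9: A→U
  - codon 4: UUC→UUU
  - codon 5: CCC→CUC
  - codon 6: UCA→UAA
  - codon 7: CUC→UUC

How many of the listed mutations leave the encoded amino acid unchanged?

2

Codon 1: AUG (Met) → GUG (Val) — missense.
Codon 2: CCG (Pro) → CCA (Pro) — synonymous.
Codon 3: GAA (Glu) → GAU (Asp) — missense.
Codon 4: UUC (Phe) → UUU (Phe) — synonymous.
Codon 5: CCC (Pro) → CUC (Leu) — missense.
Codon 6: UCA (Ser) → UAA (Stop) — nonsense.
Codon 7: CUC (Leu) → UUC (Phe) — missense.
Synonymous: 2 of 7.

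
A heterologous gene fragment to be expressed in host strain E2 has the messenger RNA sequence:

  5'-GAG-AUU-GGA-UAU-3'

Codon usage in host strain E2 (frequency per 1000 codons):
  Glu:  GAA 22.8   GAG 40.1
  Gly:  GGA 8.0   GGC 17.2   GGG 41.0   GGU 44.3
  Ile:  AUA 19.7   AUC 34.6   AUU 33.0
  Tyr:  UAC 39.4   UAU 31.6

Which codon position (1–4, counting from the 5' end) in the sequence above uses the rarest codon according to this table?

Codon 1 GAG (Glu): 40.1 per 1000.
Codon 2 AUU (Ile): 33.0 per 1000.
Codon 3 GGA (Gly): 8.0 per 1000.
Codon 4 UAU (Tyr): 31.6 per 1000.
Lowest frequency is 8.0 at codon 3.

3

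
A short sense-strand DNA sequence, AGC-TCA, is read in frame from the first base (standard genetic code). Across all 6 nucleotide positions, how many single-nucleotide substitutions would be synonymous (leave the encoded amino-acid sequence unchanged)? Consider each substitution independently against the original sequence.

4

Codon 1 (AGC, Ser): 1 synonymous substitution.
Codon 2 (TCA, Ser): 3 synonymous substitutions.
Total: 1 + 3 = 4.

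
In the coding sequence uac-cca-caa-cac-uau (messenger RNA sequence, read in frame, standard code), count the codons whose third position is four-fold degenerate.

Codon 1 UAC (Tyr): third position 2-fold.
Codon 2 CCA (Pro): third position 4-fold.
Codon 3 CAA (Gln): third position 2-fold.
Codon 4 CAC (His): third position 2-fold.
Codon 5 UAU (Tyr): third position 2-fold.
Four-fold degenerate third positions: 1.

1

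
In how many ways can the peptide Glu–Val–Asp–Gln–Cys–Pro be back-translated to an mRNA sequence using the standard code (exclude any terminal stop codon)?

256

Glu: 2 codons.
Val: 4 codons.
Asp: 2 codons.
Gln: 2 codons.
Cys: 2 codons.
Pro: 4 codons.
2 × 4 × 2 × 2 × 2 × 4 = 256.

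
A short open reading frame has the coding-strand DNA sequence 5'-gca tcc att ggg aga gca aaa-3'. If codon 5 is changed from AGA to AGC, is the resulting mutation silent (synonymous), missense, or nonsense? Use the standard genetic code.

Position 15 falls in codon 5: AGA → Arg.
After the substitution the codon is AGC → Ser.
Arg ≠ Ser, so this is a missense mutation.

missense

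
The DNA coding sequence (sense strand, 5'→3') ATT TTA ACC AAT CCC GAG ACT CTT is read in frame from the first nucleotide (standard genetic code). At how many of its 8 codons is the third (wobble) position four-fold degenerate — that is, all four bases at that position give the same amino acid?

Codon 1 ATT (Ile): third position 3-fold.
Codon 2 TTA (Leu): third position 2-fold.
Codon 3 ACC (Thr): third position 4-fold.
Codon 4 AAT (Asn): third position 2-fold.
Codon 5 CCC (Pro): third position 4-fold.
Codon 6 GAG (Glu): third position 2-fold.
Codon 7 ACT (Thr): third position 4-fold.
Codon 8 CTT (Leu): third position 4-fold.
Four-fold degenerate third positions: 4.

4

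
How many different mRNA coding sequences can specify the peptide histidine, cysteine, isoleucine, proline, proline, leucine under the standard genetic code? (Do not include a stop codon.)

His: 2 codons.
Cys: 2 codons.
Ile: 3 codons.
Pro: 4 codons.
Pro: 4 codons.
Leu: 6 codons.
2 × 2 × 3 × 4 × 4 × 6 = 1152.

1152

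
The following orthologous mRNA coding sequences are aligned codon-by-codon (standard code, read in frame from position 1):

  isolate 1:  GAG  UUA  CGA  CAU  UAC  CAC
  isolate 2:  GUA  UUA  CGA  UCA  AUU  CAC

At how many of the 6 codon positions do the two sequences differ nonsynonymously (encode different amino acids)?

Codon 1: GAG Glu / GUA Val — nonsynonymous.
Codon 2: UUA Leu / UUA Leu — identical.
Codon 3: CGA Arg / CGA Arg — identical.
Codon 4: CAU His / UCA Ser — nonsynonymous.
Codon 5: UAC Tyr / AUU Ile — nonsynonymous.
Codon 6: CAC His / CAC His — identical.
Nonsynonymous differences: 3.

3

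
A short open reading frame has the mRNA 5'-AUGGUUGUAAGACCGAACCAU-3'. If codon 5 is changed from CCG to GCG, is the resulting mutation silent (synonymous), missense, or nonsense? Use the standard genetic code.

missense

Position 13 falls in codon 5: CCG → Pro.
After the substitution the codon is GCG → Ala.
Pro ≠ Ala, so this is a missense mutation.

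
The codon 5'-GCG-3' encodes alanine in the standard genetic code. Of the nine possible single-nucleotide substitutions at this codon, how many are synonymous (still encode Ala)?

3

Position 1: none → 0 synonymous.
Position 2: none → 0 synonymous.
Position 3: GCT, GCC, GCA → 3 synonymous.
Total: 0 + 0 + 3 = 3.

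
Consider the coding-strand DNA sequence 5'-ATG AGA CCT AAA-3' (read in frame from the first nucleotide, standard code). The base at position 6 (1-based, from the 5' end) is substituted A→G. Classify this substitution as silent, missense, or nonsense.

Position 6 falls in codon 2: AGA → Arg.
After the substitution the codon is AGG → Arg.
Both encode Arg, so the change is synonymous.

silent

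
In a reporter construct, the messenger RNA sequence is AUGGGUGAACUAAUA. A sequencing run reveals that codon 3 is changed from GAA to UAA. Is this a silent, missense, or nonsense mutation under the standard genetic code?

nonsense

Position 7 falls in codon 3: GAA → Glu.
After the substitution the codon is UAA → Stop.
The new codon is a stop codon, so this is a nonsense mutation.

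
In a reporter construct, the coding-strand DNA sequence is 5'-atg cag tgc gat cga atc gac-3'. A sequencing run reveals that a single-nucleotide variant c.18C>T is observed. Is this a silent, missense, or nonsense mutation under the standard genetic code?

Position 18 falls in codon 6: ATC → Ile.
After the substitution the codon is ATT → Ile.
Both encode Ile, so the change is synonymous.

silent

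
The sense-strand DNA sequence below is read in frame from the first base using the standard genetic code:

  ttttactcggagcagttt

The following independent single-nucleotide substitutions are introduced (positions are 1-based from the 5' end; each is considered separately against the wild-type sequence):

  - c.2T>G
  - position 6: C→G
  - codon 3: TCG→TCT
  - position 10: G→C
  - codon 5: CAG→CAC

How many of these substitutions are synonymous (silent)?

Codon 1: TTT (Phe) → TGT (Cys) — missense.
Codon 2: TAC (Tyr) → TAG (Stop) — nonsense.
Codon 3: TCG (Ser) → TCT (Ser) — synonymous.
Codon 4: GAG (Glu) → CAG (Gln) — missense.
Codon 5: CAG (Gln) → CAC (His) — missense.
Synonymous: 1 of 5.

1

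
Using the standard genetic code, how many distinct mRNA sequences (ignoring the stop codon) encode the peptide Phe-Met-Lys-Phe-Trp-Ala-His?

64

Phe: 2 codons.
Met: 1 codon.
Lys: 2 codons.
Phe: 2 codons.
Trp: 1 codon.
Ala: 4 codons.
His: 2 codons.
2 × 1 × 2 × 2 × 1 × 4 × 2 = 64.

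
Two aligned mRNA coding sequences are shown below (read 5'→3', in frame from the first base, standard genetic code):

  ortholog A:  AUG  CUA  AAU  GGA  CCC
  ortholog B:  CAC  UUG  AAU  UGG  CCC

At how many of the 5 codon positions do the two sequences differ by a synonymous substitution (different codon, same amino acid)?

Codon 1: AUG Met / CAC His — nonsynonymous.
Codon 2: CUA Leu / UUG Leu — synonymous.
Codon 3: AAU Asn / AAU Asn — identical.
Codon 4: GGA Gly / UGG Trp — nonsynonymous.
Codon 5: CCC Pro / CCC Pro — identical.
Synonymous differences: 1.

1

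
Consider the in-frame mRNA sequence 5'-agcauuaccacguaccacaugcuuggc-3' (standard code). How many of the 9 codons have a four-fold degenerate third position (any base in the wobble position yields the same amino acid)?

Codon 1 AGC (Ser): third position 2-fold.
Codon 2 AUU (Ile): third position 3-fold.
Codon 3 ACC (Thr): third position 4-fold.
Codon 4 ACG (Thr): third position 4-fold.
Codon 5 UAC (Tyr): third position 2-fold.
Codon 6 CAC (His): third position 2-fold.
Codon 7 AUG (Met): third position 1-fold.
Codon 8 CUU (Leu): third position 4-fold.
Codon 9 GGC (Gly): third position 4-fold.
Four-fold degenerate third positions: 4.

4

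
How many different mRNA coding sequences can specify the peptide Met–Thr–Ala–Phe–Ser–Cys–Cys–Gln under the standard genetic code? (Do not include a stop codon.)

Met: 1 codon.
Thr: 4 codons.
Ala: 4 codons.
Phe: 2 codons.
Ser: 6 codons.
Cys: 2 codons.
Cys: 2 codons.
Gln: 2 codons.
1 × 4 × 4 × 2 × 6 × 2 × 2 × 2 = 1536.

1536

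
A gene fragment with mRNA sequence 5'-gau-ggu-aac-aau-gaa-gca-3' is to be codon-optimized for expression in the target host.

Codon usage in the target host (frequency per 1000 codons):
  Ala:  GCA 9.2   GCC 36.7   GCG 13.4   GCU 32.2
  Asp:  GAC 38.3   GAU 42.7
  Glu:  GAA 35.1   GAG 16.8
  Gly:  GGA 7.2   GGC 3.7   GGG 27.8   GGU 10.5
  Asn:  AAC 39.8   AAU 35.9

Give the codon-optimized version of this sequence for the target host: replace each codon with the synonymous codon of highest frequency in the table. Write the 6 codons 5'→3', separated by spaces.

Codon 1 (Asp): best is GAU at 42.7.
Codon 2 (Gly): best is GGG at 27.8.
Codon 3 (Asn): best is AAC at 39.8.
Codon 4 (Asn): best is AAC at 39.8.
Codon 5 (Glu): best is GAA at 35.1.
Codon 6 (Ala): best is GCC at 36.7.

GAU GGG AAC AAC GAA GCC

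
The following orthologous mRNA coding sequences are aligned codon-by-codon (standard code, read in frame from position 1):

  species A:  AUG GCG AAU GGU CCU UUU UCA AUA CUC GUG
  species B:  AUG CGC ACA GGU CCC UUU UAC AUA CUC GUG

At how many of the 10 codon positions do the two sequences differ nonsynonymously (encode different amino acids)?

Codon 1: AUG Met / AUG Met — identical.
Codon 2: GCG Ala / CGC Arg — nonsynonymous.
Codon 3: AAU Asn / ACA Thr — nonsynonymous.
Codon 4: GGU Gly / GGU Gly — identical.
Codon 5: CCU Pro / CCC Pro — synonymous.
Codon 6: UUU Phe / UUU Phe — identical.
Codon 7: UCA Ser / UAC Tyr — nonsynonymous.
Codon 8: AUA Ile / AUA Ile — identical.
Codon 9: CUC Leu / CUC Leu — identical.
Codon 10: GUG Val / GUG Val — identical.
Nonsynonymous differences: 3.

3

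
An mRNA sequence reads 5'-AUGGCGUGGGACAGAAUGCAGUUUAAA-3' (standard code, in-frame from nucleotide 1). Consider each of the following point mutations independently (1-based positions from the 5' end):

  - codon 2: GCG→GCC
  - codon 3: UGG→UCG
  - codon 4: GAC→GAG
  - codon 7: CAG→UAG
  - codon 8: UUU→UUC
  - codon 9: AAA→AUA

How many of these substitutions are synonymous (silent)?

2

Codon 2: GCG (Ala) → GCC (Ala) — synonymous.
Codon 3: UGG (Trp) → UCG (Ser) — missense.
Codon 4: GAC (Asp) → GAG (Glu) — missense.
Codon 7: CAG (Gln) → UAG (Stop) — nonsense.
Codon 8: UUU (Phe) → UUC (Phe) — synonymous.
Codon 9: AAA (Lys) → AUA (Ile) — missense.
Synonymous: 2 of 6.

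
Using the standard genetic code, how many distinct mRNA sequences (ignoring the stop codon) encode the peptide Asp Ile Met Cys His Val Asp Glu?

384

Asp: 2 codons.
Ile: 3 codons.
Met: 1 codon.
Cys: 2 codons.
His: 2 codons.
Val: 4 codons.
Asp: 2 codons.
Glu: 2 codons.
2 × 3 × 1 × 2 × 2 × 4 × 2 × 2 = 384.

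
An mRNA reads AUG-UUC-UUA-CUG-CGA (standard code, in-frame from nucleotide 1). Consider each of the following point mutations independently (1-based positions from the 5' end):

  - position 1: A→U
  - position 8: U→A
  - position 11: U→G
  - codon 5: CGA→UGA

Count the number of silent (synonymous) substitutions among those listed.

0

Codon 1: AUG (Met) → UUG (Leu) — missense.
Codon 3: UUA (Leu) → UAA (Stop) — nonsense.
Codon 4: CUG (Leu) → CGG (Arg) — missense.
Codon 5: CGA (Arg) → UGA (Stop) — nonsense.
Synonymous: 0 of 4.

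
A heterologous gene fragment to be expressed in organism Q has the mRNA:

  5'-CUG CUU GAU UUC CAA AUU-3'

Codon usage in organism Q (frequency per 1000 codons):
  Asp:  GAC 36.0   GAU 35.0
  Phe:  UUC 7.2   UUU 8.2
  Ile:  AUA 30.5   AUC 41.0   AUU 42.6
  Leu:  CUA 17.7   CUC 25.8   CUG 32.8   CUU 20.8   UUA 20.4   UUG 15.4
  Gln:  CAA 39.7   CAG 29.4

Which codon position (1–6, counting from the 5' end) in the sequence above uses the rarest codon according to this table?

4

Codon 1 CUG (Leu): 32.8 per 1000.
Codon 2 CUU (Leu): 20.8 per 1000.
Codon 3 GAU (Asp): 35.0 per 1000.
Codon 4 UUC (Phe): 7.2 per 1000.
Codon 5 CAA (Gln): 39.7 per 1000.
Codon 6 AUU (Ile): 42.6 per 1000.
Lowest frequency is 7.2 at codon 4.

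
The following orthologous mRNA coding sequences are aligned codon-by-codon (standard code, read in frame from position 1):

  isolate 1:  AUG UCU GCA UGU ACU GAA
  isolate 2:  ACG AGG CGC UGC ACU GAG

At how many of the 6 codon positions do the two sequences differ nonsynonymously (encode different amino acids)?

3

Codon 1: AUG Met / ACG Thr — nonsynonymous.
Codon 2: UCU Ser / AGG Arg — nonsynonymous.
Codon 3: GCA Ala / CGC Arg — nonsynonymous.
Codon 4: UGU Cys / UGC Cys — synonymous.
Codon 5: ACU Thr / ACU Thr — identical.
Codon 6: GAA Glu / GAG Glu — synonymous.
Nonsynonymous differences: 3.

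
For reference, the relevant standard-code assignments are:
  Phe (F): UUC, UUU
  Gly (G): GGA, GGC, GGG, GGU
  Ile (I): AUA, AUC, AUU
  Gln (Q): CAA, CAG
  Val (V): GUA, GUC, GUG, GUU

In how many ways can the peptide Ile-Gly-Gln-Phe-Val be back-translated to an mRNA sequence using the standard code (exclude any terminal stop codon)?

Ile: 3 codons.
Gly: 4 codons.
Gln: 2 codons.
Phe: 2 codons.
Val: 4 codons.
3 × 4 × 2 × 2 × 4 = 192.

192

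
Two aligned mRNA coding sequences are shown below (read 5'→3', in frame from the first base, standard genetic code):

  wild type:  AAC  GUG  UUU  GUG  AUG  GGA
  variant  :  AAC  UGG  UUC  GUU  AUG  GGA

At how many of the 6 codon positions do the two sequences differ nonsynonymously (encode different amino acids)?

Codon 1: AAC Asn / AAC Asn — identical.
Codon 2: GUG Val / UGG Trp — nonsynonymous.
Codon 3: UUU Phe / UUC Phe — synonymous.
Codon 4: GUG Val / GUU Val — synonymous.
Codon 5: AUG Met / AUG Met — identical.
Codon 6: GGA Gly / GGA Gly — identical.
Nonsynonymous differences: 1.

1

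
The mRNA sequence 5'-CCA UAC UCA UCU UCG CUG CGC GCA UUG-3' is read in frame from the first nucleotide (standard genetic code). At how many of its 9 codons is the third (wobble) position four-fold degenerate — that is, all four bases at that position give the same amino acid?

Codon 1 CCA (Pro): third position 4-fold.
Codon 2 UAC (Tyr): third position 2-fold.
Codon 3 UCA (Ser): third position 4-fold.
Codon 4 UCU (Ser): third position 4-fold.
Codon 5 UCG (Ser): third position 4-fold.
Codon 6 CUG (Leu): third position 4-fold.
Codon 7 CGC (Arg): third position 4-fold.
Codon 8 GCA (Ala): third position 4-fold.
Codon 9 UUG (Leu): third position 2-fold.
Four-fold degenerate third positions: 7.

7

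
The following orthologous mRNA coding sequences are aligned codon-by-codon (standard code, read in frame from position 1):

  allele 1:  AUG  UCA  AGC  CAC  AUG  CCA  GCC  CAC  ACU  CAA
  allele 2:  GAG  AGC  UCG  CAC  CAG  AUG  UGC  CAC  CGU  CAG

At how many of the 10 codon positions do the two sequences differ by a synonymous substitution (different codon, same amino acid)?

Codon 1: AUG Met / GAG Glu — nonsynonymous.
Codon 2: UCA Ser / AGC Ser — synonymous.
Codon 3: AGC Ser / UCG Ser — synonymous.
Codon 4: CAC His / CAC His — identical.
Codon 5: AUG Met / CAG Gln — nonsynonymous.
Codon 6: CCA Pro / AUG Met — nonsynonymous.
Codon 7: GCC Ala / UGC Cys — nonsynonymous.
Codon 8: CAC His / CAC His — identical.
Codon 9: ACU Thr / CGU Arg — nonsynonymous.
Codon 10: CAA Gln / CAG Gln — synonymous.
Synonymous differences: 3.

3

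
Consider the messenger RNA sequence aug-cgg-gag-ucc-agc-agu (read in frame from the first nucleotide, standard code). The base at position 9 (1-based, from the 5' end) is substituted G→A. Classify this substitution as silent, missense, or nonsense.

Position 9 falls in codon 3: GAG → Glu.
After the substitution the codon is GAA → Glu.
Both encode Glu, so the change is synonymous.

silent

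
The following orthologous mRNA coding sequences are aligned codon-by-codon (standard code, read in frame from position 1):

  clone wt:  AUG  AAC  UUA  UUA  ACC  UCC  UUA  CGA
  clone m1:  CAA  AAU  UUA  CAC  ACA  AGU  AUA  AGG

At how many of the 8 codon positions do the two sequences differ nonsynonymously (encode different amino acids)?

Codon 1: AUG Met / CAA Gln — nonsynonymous.
Codon 2: AAC Asn / AAU Asn — synonymous.
Codon 3: UUA Leu / UUA Leu — identical.
Codon 4: UUA Leu / CAC His — nonsynonymous.
Codon 5: ACC Thr / ACA Thr — synonymous.
Codon 6: UCC Ser / AGU Ser — synonymous.
Codon 7: UUA Leu / AUA Ile — nonsynonymous.
Codon 8: CGA Arg / AGG Arg — synonymous.
Nonsynonymous differences: 3.

3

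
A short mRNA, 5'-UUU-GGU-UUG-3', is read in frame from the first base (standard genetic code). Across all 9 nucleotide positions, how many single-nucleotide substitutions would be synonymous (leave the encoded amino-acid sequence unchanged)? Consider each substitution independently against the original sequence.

Codon 1 (UUU, Phe): 1 synonymous substitution.
Codon 2 (GGU, Gly): 3 synonymous substitutions.
Codon 3 (UUG, Leu): 2 synonymous substitutions.
Total: 1 + 3 + 2 = 6.

6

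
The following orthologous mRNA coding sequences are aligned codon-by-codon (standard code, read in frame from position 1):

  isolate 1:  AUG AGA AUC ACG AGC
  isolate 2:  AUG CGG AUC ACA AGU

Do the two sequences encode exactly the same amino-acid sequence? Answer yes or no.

Codon 1: AUG Met / AUG Met — identical.
Codon 2: AGA Arg / CGG Arg — synonymous.
Codon 3: AUC Ile / AUC Ile — identical.
Codon 4: ACG Thr / ACA Thr — synonymous.
Codon 5: AGC Ser / AGU Ser — synonymous.
Nonsynonymous differences: 0 → same protein.

yes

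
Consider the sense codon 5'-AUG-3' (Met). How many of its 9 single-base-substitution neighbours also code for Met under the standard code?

0

Position 1: none → 0 synonymous.
Position 2: none → 0 synonymous.
Position 3: none → 0 synonymous.
Total: 0 + 0 + 0 = 0.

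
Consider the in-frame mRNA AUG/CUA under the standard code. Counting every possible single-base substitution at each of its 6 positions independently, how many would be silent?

4

Codon 1 (AUG, Met): 0 synonymous substitutions.
Codon 2 (CUA, Leu): 4 synonymous substitutions.
Total: 0 + 4 = 4.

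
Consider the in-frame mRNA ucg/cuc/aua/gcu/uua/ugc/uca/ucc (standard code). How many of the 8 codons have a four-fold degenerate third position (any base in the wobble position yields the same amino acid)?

Codon 1 UCG (Ser): third position 4-fold.
Codon 2 CUC (Leu): third position 4-fold.
Codon 3 AUA (Ile): third position 3-fold.
Codon 4 GCU (Ala): third position 4-fold.
Codon 5 UUA (Leu): third position 2-fold.
Codon 6 UGC (Cys): third position 2-fold.
Codon 7 UCA (Ser): third position 4-fold.
Codon 8 UCC (Ser): third position 4-fold.
Four-fold degenerate third positions: 5.

5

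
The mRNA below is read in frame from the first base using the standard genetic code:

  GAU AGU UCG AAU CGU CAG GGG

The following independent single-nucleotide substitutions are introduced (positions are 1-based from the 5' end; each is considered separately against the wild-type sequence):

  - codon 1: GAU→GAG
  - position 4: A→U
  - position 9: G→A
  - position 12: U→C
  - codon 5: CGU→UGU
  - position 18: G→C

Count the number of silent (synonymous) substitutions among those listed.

Codon 1: GAU (Asp) → GAG (Glu) — missense.
Codon 2: AGU (Ser) → UGU (Cys) — missense.
Codon 3: UCG (Ser) → UCA (Ser) — synonymous.
Codon 4: AAU (Asn) → AAC (Asn) — synonymous.
Codon 5: CGU (Arg) → UGU (Cys) — missense.
Codon 6: CAG (Gln) → CAC (His) — missense.
Synonymous: 2 of 6.

2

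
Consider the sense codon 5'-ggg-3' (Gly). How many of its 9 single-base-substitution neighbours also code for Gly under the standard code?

3

Position 1: none → 0 synonymous.
Position 2: none → 0 synonymous.
Position 3: GGU, GGC, GGA → 3 synonymous.
Total: 0 + 0 + 3 = 3.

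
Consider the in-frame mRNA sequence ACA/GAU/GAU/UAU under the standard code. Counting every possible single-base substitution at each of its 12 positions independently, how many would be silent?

Codon 1 (ACA, Thr): 3 synonymous substitutions.
Codon 2 (GAU, Asp): 1 synonymous substitution.
Codon 3 (GAU, Asp): 1 synonymous substitution.
Codon 4 (UAU, Tyr): 1 synonymous substitution.
Total: 3 + 1 + 1 + 1 = 6.

6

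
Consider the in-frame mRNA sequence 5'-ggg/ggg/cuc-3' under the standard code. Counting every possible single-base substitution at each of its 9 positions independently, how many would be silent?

Codon 1 (GGG, Gly): 3 synonymous substitutions.
Codon 2 (GGG, Gly): 3 synonymous substitutions.
Codon 3 (CUC, Leu): 3 synonymous substitutions.
Total: 3 + 3 + 3 = 9.

9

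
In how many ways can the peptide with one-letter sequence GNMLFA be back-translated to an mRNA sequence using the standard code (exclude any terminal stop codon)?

384

Gly: 4 codons.
Asn: 2 codons.
Met: 1 codon.
Leu: 6 codons.
Phe: 2 codons.
Ala: 4 codons.
4 × 2 × 1 × 6 × 2 × 4 = 384.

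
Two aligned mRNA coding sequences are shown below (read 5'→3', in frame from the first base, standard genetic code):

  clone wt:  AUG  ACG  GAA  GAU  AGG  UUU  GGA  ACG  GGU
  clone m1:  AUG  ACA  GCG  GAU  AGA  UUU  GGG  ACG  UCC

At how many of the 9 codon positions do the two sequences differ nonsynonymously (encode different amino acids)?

Codon 1: AUG Met / AUG Met — identical.
Codon 2: ACG Thr / ACA Thr — synonymous.
Codon 3: GAA Glu / GCG Ala — nonsynonymous.
Codon 4: GAU Asp / GAU Asp — identical.
Codon 5: AGG Arg / AGA Arg — synonymous.
Codon 6: UUU Phe / UUU Phe — identical.
Codon 7: GGA Gly / GGG Gly — synonymous.
Codon 8: ACG Thr / ACG Thr — identical.
Codon 9: GGU Gly / UCC Ser — nonsynonymous.
Nonsynonymous differences: 2.

2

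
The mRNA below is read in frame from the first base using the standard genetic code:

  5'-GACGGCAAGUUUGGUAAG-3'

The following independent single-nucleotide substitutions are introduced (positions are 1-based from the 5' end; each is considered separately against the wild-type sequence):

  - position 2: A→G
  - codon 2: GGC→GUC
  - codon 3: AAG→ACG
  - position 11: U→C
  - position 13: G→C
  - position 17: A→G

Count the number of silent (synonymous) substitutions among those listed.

0

Codon 1: GAC (Asp) → GGC (Gly) — missense.
Codon 2: GGC (Gly) → GUC (Val) — missense.
Codon 3: AAG (Lys) → ACG (Thr) — missense.
Codon 4: UUU (Phe) → UCU (Ser) — missense.
Codon 5: GGU (Gly) → CGU (Arg) — missense.
Codon 6: AAG (Lys) → AGG (Arg) — missense.
Synonymous: 0 of 6.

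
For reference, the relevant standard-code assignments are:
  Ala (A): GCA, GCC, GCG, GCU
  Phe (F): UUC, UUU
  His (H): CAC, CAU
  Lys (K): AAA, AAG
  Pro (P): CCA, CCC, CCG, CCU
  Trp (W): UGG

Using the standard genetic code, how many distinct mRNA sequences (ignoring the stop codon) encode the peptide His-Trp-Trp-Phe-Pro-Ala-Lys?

His: 2 codons.
Trp: 1 codon.
Trp: 1 codon.
Phe: 2 codons.
Pro: 4 codons.
Ala: 4 codons.
Lys: 2 codons.
2 × 1 × 1 × 2 × 4 × 4 × 2 = 128.

128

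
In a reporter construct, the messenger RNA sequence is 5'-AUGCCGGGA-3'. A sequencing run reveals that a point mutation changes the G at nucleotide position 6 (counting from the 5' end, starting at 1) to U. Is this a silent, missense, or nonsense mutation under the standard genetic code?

silent

Position 6 falls in codon 2: CCG → Pro.
After the substitution the codon is CCU → Pro.
Both encode Pro, so the change is synonymous.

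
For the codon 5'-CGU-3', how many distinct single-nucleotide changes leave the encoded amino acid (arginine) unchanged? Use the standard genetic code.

Position 1: none → 0 synonymous.
Position 2: none → 0 synonymous.
Position 3: CGC, CGA, CGG → 3 synonymous.
Total: 0 + 0 + 3 = 3.

3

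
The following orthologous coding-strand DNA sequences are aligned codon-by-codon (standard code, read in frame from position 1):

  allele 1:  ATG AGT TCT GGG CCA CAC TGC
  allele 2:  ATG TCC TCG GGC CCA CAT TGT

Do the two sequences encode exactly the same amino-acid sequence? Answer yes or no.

Codon 1: ATG Met / ATG Met — identical.
Codon 2: AGT Ser / TCC Ser — synonymous.
Codon 3: TCT Ser / TCG Ser — synonymous.
Codon 4: GGG Gly / GGC Gly — synonymous.
Codon 5: CCA Pro / CCA Pro — identical.
Codon 6: CAC His / CAT His — synonymous.
Codon 7: TGC Cys / TGT Cys — synonymous.
Nonsynonymous differences: 0 → same protein.

yes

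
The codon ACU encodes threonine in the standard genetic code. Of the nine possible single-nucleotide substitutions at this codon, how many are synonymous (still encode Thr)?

3

Position 1: none → 0 synonymous.
Position 2: none → 0 synonymous.
Position 3: ACC, ACA, ACG → 3 synonymous.
Total: 0 + 0 + 3 = 3.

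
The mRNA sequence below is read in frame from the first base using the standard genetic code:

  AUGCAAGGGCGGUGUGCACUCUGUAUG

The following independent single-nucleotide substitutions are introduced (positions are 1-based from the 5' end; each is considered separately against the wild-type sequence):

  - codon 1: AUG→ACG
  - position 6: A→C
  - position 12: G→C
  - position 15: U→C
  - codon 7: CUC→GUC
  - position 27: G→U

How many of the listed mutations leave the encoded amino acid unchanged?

2

Codon 1: AUG (Met) → ACG (Thr) — missense.
Codon 2: CAA (Gln) → CAC (His) — missense.
Codon 4: CGG (Arg) → CGC (Arg) — synonymous.
Codon 5: UGU (Cys) → UGC (Cys) — synonymous.
Codon 7: CUC (Leu) → GUC (Val) — missense.
Codon 9: AUG (Met) → AUU (Ile) — missense.
Synonymous: 2 of 6.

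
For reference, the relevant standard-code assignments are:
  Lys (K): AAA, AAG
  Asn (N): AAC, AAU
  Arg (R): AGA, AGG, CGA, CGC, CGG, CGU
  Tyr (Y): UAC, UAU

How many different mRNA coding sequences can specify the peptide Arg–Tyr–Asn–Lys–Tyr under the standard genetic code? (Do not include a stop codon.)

96

Arg: 6 codons.
Tyr: 2 codons.
Asn: 2 codons.
Lys: 2 codons.
Tyr: 2 codons.
6 × 2 × 2 × 2 × 2 = 96.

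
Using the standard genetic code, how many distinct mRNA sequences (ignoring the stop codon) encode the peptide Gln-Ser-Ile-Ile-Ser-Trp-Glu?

Gln: 2 codons.
Ser: 6 codons.
Ile: 3 codons.
Ile: 3 codons.
Ser: 6 codons.
Trp: 1 codon.
Glu: 2 codons.
2 × 6 × 3 × 3 × 6 × 1 × 2 = 1296.

1296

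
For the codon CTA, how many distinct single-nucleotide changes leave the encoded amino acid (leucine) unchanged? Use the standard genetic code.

4

Position 1: TTA → 1 synonymous.
Position 2: none → 0 synonymous.
Position 3: CTT, CTC, CTG → 3 synonymous.
Total: 1 + 0 + 3 = 4.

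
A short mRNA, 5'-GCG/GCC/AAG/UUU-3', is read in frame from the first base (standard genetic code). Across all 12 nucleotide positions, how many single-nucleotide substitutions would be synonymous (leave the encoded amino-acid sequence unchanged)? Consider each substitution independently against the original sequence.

8

Codon 1 (GCG, Ala): 3 synonymous substitutions.
Codon 2 (GCC, Ala): 3 synonymous substitutions.
Codon 3 (AAG, Lys): 1 synonymous substitution.
Codon 4 (UUU, Phe): 1 synonymous substitution.
Total: 3 + 3 + 1 + 1 = 8.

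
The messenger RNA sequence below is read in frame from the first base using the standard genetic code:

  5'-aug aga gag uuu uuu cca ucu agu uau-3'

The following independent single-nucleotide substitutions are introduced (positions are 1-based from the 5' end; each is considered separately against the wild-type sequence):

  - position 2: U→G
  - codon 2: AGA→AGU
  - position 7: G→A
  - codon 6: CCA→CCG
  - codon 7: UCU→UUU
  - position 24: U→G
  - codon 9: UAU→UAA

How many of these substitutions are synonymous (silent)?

1

Codon 1: AUG (Met) → AGG (Arg) — missense.
Codon 2: AGA (Arg) → AGU (Ser) — missense.
Codon 3: GAG (Glu) → AAG (Lys) — missense.
Codon 6: CCA (Pro) → CCG (Pro) — synonymous.
Codon 7: UCU (Ser) → UUU (Phe) — missense.
Codon 8: AGU (Ser) → AGG (Arg) — missense.
Codon 9: UAU (Tyr) → UAA (Stop) — nonsense.
Synonymous: 1 of 7.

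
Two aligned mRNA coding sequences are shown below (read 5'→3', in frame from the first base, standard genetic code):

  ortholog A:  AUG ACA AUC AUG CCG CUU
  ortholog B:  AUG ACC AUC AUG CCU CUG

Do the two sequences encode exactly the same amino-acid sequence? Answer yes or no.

Codon 1: AUG Met / AUG Met — identical.
Codon 2: ACA Thr / ACC Thr — synonymous.
Codon 3: AUC Ile / AUC Ile — identical.
Codon 4: AUG Met / AUG Met — identical.
Codon 5: CCG Pro / CCU Pro — synonymous.
Codon 6: CUU Leu / CUG Leu — synonymous.
Nonsynonymous differences: 0 → same protein.

yes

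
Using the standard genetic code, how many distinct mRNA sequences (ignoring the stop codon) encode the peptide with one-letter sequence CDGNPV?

Cys: 2 codons.
Asp: 2 codons.
Gly: 4 codons.
Asn: 2 codons.
Pro: 4 codons.
Val: 4 codons.
2 × 2 × 4 × 2 × 4 × 4 = 512.

512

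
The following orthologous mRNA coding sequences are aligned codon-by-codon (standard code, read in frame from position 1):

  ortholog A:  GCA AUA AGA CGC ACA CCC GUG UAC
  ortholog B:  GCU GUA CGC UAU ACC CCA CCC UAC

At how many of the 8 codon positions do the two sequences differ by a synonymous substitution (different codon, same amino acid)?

4

Codon 1: GCA Ala / GCU Ala — synonymous.
Codon 2: AUA Ile / GUA Val — nonsynonymous.
Codon 3: AGA Arg / CGC Arg — synonymous.
Codon 4: CGC Arg / UAU Tyr — nonsynonymous.
Codon 5: ACA Thr / ACC Thr — synonymous.
Codon 6: CCC Pro / CCA Pro — synonymous.
Codon 7: GUG Val / CCC Pro — nonsynonymous.
Codon 8: UAC Tyr / UAC Tyr — identical.
Synonymous differences: 4.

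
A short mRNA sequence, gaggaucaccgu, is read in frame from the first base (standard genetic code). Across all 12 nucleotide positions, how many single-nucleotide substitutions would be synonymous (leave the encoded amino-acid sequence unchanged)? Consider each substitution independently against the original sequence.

6

Codon 1 (GAG, Glu): 1 synonymous substitution.
Codon 2 (GAU, Asp): 1 synonymous substitution.
Codon 3 (CAC, His): 1 synonymous substitution.
Codon 4 (CGU, Arg): 3 synonymous substitutions.
Total: 1 + 1 + 1 + 3 = 6.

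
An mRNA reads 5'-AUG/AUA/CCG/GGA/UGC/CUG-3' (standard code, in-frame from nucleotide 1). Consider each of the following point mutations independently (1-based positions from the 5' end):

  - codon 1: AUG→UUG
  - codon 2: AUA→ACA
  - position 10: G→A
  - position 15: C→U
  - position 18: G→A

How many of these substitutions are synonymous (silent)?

2

Codon 1: AUG (Met) → UUG (Leu) — missense.
Codon 2: AUA (Ile) → ACA (Thr) — missense.
Codon 4: GGA (Gly) → AGA (Arg) — missense.
Codon 5: UGC (Cys) → UGU (Cys) — synonymous.
Codon 6: CUG (Leu) → CUA (Leu) — synonymous.
Synonymous: 2 of 5.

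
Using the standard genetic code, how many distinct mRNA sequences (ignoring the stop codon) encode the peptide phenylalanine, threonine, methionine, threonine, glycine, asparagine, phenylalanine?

512

Phe: 2 codons.
Thr: 4 codons.
Met: 1 codon.
Thr: 4 codons.
Gly: 4 codons.
Asn: 2 codons.
Phe: 2 codons.
2 × 4 × 1 × 4 × 4 × 2 × 2 = 512.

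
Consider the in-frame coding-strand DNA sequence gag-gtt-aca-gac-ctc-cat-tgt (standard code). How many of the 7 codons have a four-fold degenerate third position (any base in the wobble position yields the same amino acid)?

3

Codon 1 GAG (Glu): third position 2-fold.
Codon 2 GTT (Val): third position 4-fold.
Codon 3 ACA (Thr): third position 4-fold.
Codon 4 GAC (Asp): third position 2-fold.
Codon 5 CTC (Leu): third position 4-fold.
Codon 6 CAT (His): third position 2-fold.
Codon 7 TGT (Cys): third position 2-fold.
Four-fold degenerate third positions: 3.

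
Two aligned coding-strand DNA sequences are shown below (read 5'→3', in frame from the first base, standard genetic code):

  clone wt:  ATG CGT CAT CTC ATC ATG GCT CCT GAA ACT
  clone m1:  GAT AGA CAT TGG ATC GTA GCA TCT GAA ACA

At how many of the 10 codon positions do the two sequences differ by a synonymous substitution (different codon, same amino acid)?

3

Codon 1: ATG Met / GAT Asp — nonsynonymous.
Codon 2: CGT Arg / AGA Arg — synonymous.
Codon 3: CAT His / CAT His — identical.
Codon 4: CTC Leu / TGG Trp — nonsynonymous.
Codon 5: ATC Ile / ATC Ile — identical.
Codon 6: ATG Met / GTA Val — nonsynonymous.
Codon 7: GCT Ala / GCA Ala — synonymous.
Codon 8: CCT Pro / TCT Ser — nonsynonymous.
Codon 9: GAA Glu / GAA Glu — identical.
Codon 10: ACT Thr / ACA Thr — synonymous.
Synonymous differences: 3.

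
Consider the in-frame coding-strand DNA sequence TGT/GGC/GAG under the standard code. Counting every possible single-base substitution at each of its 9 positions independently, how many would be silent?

5

Codon 1 (TGT, Cys): 1 synonymous substitution.
Codon 2 (GGC, Gly): 3 synonymous substitutions.
Codon 3 (GAG, Glu): 1 synonymous substitution.
Total: 1 + 3 + 1 = 5.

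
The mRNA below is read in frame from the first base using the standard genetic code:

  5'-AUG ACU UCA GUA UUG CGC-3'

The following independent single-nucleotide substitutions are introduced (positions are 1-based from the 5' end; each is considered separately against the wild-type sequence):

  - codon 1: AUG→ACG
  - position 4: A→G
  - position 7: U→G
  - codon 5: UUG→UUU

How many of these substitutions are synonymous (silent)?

0

Codon 1: AUG (Met) → ACG (Thr) — missense.
Codon 2: ACU (Thr) → GCU (Ala) — missense.
Codon 3: UCA (Ser) → GCA (Ala) — missense.
Codon 5: UUG (Leu) → UUU (Phe) — missense.
Synonymous: 0 of 4.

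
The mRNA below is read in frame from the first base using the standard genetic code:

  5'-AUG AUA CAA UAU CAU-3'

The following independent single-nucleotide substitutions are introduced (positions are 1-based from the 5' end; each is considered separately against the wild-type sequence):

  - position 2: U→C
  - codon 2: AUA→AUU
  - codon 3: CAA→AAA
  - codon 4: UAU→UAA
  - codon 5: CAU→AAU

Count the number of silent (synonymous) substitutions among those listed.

1

Codon 1: AUG (Met) → ACG (Thr) — missense.
Codon 2: AUA (Ile) → AUU (Ile) — synonymous.
Codon 3: CAA (Gln) → AAA (Lys) — missense.
Codon 4: UAU (Tyr) → UAA (Stop) — nonsense.
Codon 5: CAU (His) → AAU (Asn) — missense.
Synonymous: 1 of 5.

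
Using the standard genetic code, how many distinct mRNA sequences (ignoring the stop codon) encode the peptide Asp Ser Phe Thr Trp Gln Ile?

Asp: 2 codons.
Ser: 6 codons.
Phe: 2 codons.
Thr: 4 codons.
Trp: 1 codon.
Gln: 2 codons.
Ile: 3 codons.
2 × 6 × 2 × 4 × 1 × 2 × 3 = 576.

576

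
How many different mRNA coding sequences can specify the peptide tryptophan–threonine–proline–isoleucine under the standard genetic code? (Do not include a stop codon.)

48

Trp: 1 codon.
Thr: 4 codons.
Pro: 4 codons.
Ile: 3 codons.
1 × 4 × 4 × 3 = 48.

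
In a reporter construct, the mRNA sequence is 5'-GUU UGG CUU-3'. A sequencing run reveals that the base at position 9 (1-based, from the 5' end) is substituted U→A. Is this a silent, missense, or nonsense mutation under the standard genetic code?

Position 9 falls in codon 3: CUU → Leu.
After the substitution the codon is CUA → Leu.
Both encode Leu, so the change is synonymous.

silent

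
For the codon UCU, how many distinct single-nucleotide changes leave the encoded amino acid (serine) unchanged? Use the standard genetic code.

Position 1: none → 0 synonymous.
Position 2: none → 0 synonymous.
Position 3: UCC, UCA, UCG → 3 synonymous.
Total: 0 + 0 + 3 = 3.

3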